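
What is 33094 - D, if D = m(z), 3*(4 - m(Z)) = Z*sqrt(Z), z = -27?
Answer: 33090 - 27*I*sqrt(3) ≈ 33090.0 - 46.765*I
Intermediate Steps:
m(Z) = 4 - Z**(3/2)/3 (m(Z) = 4 - Z*sqrt(Z)/3 = 4 - Z**(3/2)/3)
D = 4 + 27*I*sqrt(3) (D = 4 - (-27)*I*sqrt(3) = 4 + 27*I*sqrt(3) ≈ 4.0 + 46.765*I)
33094 - D = 33094 - (4 + 27*I*sqrt(3)) = 33094 + (-4 - 27*I*sqrt(3)) = 33090 - 27*I*sqrt(3)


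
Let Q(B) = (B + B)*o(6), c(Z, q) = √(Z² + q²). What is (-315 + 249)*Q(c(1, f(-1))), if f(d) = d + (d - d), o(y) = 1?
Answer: -132*√2 ≈ -186.68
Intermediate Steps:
f(d) = d (f(d) = d + 0 = d)
Q(B) = 2*B (Q(B) = (B + B)*1 = (2*B)*1 = 2*B)
(-315 + 249)*Q(c(1, f(-1))) = (-315 + 249)*(2*√(1² + (-1)²)) = -132*√(1 + 1) = -132*√2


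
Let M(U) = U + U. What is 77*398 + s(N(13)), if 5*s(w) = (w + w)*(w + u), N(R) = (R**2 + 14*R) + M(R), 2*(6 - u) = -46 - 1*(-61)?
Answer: 436357/5 ≈ 87271.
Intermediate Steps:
M(U) = 2*U
u = -3/2 (u = 6 - (-46 - 1*(-61))/2 = 6 - (-46 + 61)/2 = 6 - 1/2*15 = 6 - 15/2 = -3/2 ≈ -1.5000)
N(R) = R**2 + 16*R (N(R) = (R**2 + 14*R) + 2*R = R**2 + 16*R)
s(w) = 2*w*(-3/2 + w)/5 (s(w) = ((w + w)*(w - 3/2))/5 = ((2*w)*(-3/2 + w))/5 = (2*w*(-3/2 + w))/5 = 2*w*(-3/2 + w)/5)
77*398 + s(N(13)) = 77*398 + (13*(16 + 13))*(-3 + 2*(13*(16 + 13)))/5 = 30646 + (13*29)*(-3 + 2*(13*29))/5 = 30646 + (1/5)*377*(-3 + 2*377) = 30646 + (1/5)*377*(-3 + 754) = 30646 + (1/5)*377*751 = 30646 + 283127/5 = 436357/5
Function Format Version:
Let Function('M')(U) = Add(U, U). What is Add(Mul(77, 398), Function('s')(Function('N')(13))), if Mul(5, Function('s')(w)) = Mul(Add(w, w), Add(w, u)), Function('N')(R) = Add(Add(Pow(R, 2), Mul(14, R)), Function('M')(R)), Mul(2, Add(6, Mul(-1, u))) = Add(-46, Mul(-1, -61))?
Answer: Rational(436357, 5) ≈ 87271.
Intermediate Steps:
Function('M')(U) = Mul(2, U)
u = Rational(-3, 2) (u = Add(6, Mul(Rational(-1, 2), Add(-46, Mul(-1, -61)))) = Add(6, Mul(Rational(-1, 2), Add(-46, 61))) = Add(6, Mul(Rational(-1, 2), 15)) = Add(6, Rational(-15, 2)) = Rational(-3, 2) ≈ -1.5000)
Function('N')(R) = Add(Pow(R, 2), Mul(16, R)) (Function('N')(R) = Add(Add(Pow(R, 2), Mul(14, R)), Mul(2, R)) = Add(Pow(R, 2), Mul(16, R)))
Function('s')(w) = Mul(Rational(2, 5), w, Add(Rational(-3, 2), w)) (Function('s')(w) = Mul(Rational(1, 5), Mul(Add(w, w), Add(w, Rational(-3, 2)))) = Mul(Rational(1, 5), Mul(Mul(2, w), Add(Rational(-3, 2), w))) = Mul(Rational(1, 5), Mul(2, w, Add(Rational(-3, 2), w))) = Mul(Rational(2, 5), w, Add(Rational(-3, 2), w)))
Add(Mul(77, 398), Function('s')(Function('N')(13))) = Add(Mul(77, 398), Mul(Rational(1, 5), Mul(13, Add(16, 13)), Add(-3, Mul(2, Mul(13, Add(16, 13)))))) = Add(30646, Mul(Rational(1, 5), Mul(13, 29), Add(-3, Mul(2, Mul(13, 29))))) = Add(30646, Mul(Rational(1, 5), 377, Add(-3, Mul(2, 377)))) = Add(30646, Mul(Rational(1, 5), 377, Add(-3, 754))) = Add(30646, Mul(Rational(1, 5), 377, 751)) = Add(30646, Rational(283127, 5)) = Rational(436357, 5)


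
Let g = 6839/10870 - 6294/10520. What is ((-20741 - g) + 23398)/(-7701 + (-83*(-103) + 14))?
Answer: 3038307963/985717688 ≈ 3.0823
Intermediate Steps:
g = 35305/1143524 (g = 6839*(1/10870) - 6294*1/10520 = 6839/10870 - 3147/5260 = 35305/1143524 ≈ 0.030874)
((-20741 - g) + 23398)/(-7701 + (-83*(-103) + 14)) = ((-20741 - 1*35305/1143524) + 23398)/(-7701 + (-83*(-103) + 14)) = ((-20741 - 35305/1143524) + 23398)/(-7701 + (8549 + 14)) = (-23717866589/1143524 + 23398)/(-7701 + 8563) = (3038307963/1143524)/862 = (3038307963/1143524)*(1/862) = 3038307963/985717688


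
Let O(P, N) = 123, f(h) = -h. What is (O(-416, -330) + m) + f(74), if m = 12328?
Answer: 12377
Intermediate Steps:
(O(-416, -330) + m) + f(74) = (123 + 12328) - 1*74 = 12451 - 74 = 12377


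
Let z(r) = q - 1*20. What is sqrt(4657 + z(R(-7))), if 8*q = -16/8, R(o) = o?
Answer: sqrt(18547)/2 ≈ 68.094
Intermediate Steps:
q = -1/4 (q = (-16/8)/8 = (-16*1/8)/8 = (1/8)*(-2) = -1/4 ≈ -0.25000)
z(r) = -81/4 (z(r) = -1/4 - 1*20 = -1/4 - 20 = -81/4)
sqrt(4657 + z(R(-7))) = sqrt(4657 - 81/4) = sqrt(18547/4) = sqrt(18547)/2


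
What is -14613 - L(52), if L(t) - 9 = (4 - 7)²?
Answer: -14631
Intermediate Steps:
L(t) = 18 (L(t) = 9 + (4 - 7)² = 9 + (-3)² = 9 + 9 = 18)
-14613 - L(52) = -14613 - 1*18 = -14613 - 18 = -14631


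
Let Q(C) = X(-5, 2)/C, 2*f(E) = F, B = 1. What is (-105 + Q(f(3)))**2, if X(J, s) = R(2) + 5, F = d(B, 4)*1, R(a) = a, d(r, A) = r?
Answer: 8281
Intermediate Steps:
F = 1 (F = 1*1 = 1)
X(J, s) = 7 (X(J, s) = 2 + 5 = 7)
f(E) = 1/2 (f(E) = (1/2)*1 = 1/2)
Q(C) = 7/C
(-105 + Q(f(3)))**2 = (-105 + 7/(1/2))**2 = (-105 + 7*2)**2 = (-105 + 14)**2 = (-91)**2 = 8281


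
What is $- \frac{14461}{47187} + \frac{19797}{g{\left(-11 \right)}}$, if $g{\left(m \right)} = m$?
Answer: $- \frac{934320110}{519057} \approx -1800.0$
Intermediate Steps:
$- \frac{14461}{47187} + \frac{19797}{g{\left(-11 \right)}} = - \frac{14461}{47187} + \frac{19797}{-11} = \left(-14461\right) \frac{1}{47187} + 19797 \left(- \frac{1}{11}\right) = - \frac{14461}{47187} - \frac{19797}{11} = - \frac{934320110}{519057}$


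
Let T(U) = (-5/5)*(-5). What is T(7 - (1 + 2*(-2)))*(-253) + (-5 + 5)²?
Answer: -1265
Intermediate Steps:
T(U) = 5 (T(U) = ((⅕)*(-5))*(-5) = -1*(-5) = 5)
T(7 - (1 + 2*(-2)))*(-253) + (-5 + 5)² = 5*(-253) + (-5 + 5)² = -1265 + 0² = -1265 + 0 = -1265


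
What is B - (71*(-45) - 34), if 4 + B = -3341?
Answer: -116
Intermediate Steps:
B = -3345 (B = -4 - 3341 = -3345)
B - (71*(-45) - 34) = -3345 - (71*(-45) - 34) = -3345 - (-3195 - 34) = -3345 - 1*(-3229) = -3345 + 3229 = -116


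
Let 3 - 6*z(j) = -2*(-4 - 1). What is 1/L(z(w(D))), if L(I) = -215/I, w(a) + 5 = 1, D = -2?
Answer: 7/1290 ≈ 0.0054264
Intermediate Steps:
w(a) = -4 (w(a) = -5 + 1 = -4)
z(j) = -7/6 (z(j) = 1/2 - (-1)*(-4 - 1)/3 = 1/2 - (-1)*(-5)/3 = 1/2 - 1/6*10 = 1/2 - 5/3 = -7/6)
1/L(z(w(D))) = 1/(-215/(-7/6)) = 1/(-215*(-6/7)) = 1/(1290/7) = 7/1290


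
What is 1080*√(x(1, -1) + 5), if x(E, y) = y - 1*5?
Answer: 1080*I ≈ 1080.0*I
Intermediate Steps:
x(E, y) = -5 + y (x(E, y) = y - 5 = -5 + y)
1080*√(x(1, -1) + 5) = 1080*√((-5 - 1) + 5) = 1080*√(-6 + 5) = 1080*√(-1) = 1080*I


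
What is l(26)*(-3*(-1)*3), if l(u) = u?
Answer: 234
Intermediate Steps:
l(26)*(-3*(-1)*3) = 26*(-3*(-1)*3) = 26*(3*3) = 26*9 = 234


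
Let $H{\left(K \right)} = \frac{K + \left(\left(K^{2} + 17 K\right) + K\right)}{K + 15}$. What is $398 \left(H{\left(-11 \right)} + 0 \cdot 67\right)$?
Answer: $-8756$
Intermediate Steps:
$H{\left(K \right)} = \frac{K^{2} + 19 K}{15 + K}$ ($H{\left(K \right)} = \frac{K + \left(K^{2} + 18 K\right)}{15 + K} = \frac{K^{2} + 19 K}{15 + K}$)
$398 \left(H{\left(-11 \right)} + 0 \cdot 67\right) = 398 \left(- \frac{11 \left(19 - 11\right)}{15 - 11} + 0 \cdot 67\right) = 398 \left(\left(-11\right) \frac{1}{4} \cdot 8 + 0\right) = 398 \left(-22 + 0\right) = 398 \left(-22\right) = -8756$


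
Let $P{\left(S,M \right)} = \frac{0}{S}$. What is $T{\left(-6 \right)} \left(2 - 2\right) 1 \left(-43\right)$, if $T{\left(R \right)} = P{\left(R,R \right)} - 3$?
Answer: $0$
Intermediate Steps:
$P{\left(S,M \right)} = 0$
$T{\left(R \right)} = -3$ ($T{\left(R \right)} = 0 - 3 = -3$)
$T{\left(-6 \right)} \left(2 - 2\right) 1 \left(-43\right) = - 3 \left(2 - 2\right) 1 \left(-43\right) = - 3 \cdot 0 \cdot 1 \left(-43\right) = \left(-3\right) 0 \left(-43\right) = 0 \left(-43\right) = 0$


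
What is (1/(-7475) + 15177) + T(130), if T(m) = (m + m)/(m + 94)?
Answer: 6353578019/418600 ≈ 15178.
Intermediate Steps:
T(m) = 2*m/(94 + m) (T(m) = (2*m)/(94 + m) = 2*m/(94 + m))
(1/(-7475) + 15177) + T(130) = (1/(-7475) + 15177) + 2*130/(94 + 130) = (-1/7475 + 15177) + 2*130/224 = 113448074/7475 + 2*130*(1/224) = 113448074/7475 + 65/56 = 6353578019/418600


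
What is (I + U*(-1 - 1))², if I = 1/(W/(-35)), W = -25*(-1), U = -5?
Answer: 1849/25 ≈ 73.960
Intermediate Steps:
W = 25
I = -7/5 (I = 1/(25/(-35)) = 1/(25*(-1/35)) = 1/(-5/7) = -7/5 ≈ -1.4000)
(I + U*(-1 - 1))² = (-7/5 - 5*(-1 - 1))² = (-7/5 - 5*(-2))² = (-7/5 + 10)² = (43/5)² = 1849/25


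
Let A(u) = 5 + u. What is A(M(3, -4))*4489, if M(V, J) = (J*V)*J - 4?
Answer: 219961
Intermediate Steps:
M(V, J) = -4 + V*J**2 (M(V, J) = V*J**2 - 4 = -4 + V*J**2)
A(M(3, -4))*4489 = (5 + (-4 + 3*(-4)**2))*4489 = (5 + (-4 + 3*16))*4489 = (5 + (-4 + 48))*4489 = (5 + 44)*4489 = 49*4489 = 219961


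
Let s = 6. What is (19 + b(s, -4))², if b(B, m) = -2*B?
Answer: 49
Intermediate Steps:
(19 + b(s, -4))² = (19 - 2*6)² = (19 - 12)² = 7² = 49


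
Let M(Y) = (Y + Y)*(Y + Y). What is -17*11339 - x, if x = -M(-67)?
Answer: -174807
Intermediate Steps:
M(Y) = 4*Y**2 (M(Y) = (2*Y)*(2*Y) = 4*Y**2)
x = -17956 (x = -4*(-67)**2 = -4*4489 = -1*17956 = -17956)
-17*11339 - x = -17*11339 - 1*(-17956) = -192763 + 17956 = -174807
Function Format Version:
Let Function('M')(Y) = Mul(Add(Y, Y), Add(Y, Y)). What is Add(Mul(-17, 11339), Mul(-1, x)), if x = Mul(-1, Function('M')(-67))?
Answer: -174807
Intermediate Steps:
Function('M')(Y) = Mul(4, Pow(Y, 2)) (Function('M')(Y) = Mul(Mul(2, Y), Mul(2, Y)) = Mul(4, Pow(Y, 2)))
x = -17956 (x = Mul(-1, Mul(4, Pow(-67, 2))) = Mul(-1, Mul(4, 4489)) = Mul(-1, 17956) = -17956)
Add(Mul(-17, 11339), Mul(-1, x)) = Add(Mul(-17, 11339), Mul(-1, -17956)) = Add(-192763, 17956) = -174807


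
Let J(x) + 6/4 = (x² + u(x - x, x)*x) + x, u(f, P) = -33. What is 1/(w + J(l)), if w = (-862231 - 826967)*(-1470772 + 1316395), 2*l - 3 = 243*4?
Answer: 4/1043094166803 ≈ 3.8347e-12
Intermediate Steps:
l = 975/2 (l = 3/2 + (243*4)/2 = 3/2 + (½)*972 = 3/2 + 486 = 975/2 ≈ 487.50)
J(x) = -3/2 + x² - 32*x (J(x) = -3/2 + ((x² - 33*x) + x) = -3/2 + (x² - 32*x) = -3/2 + x² - 32*x)
w = 260773319646 (w = -1689198*(-154377) = 260773319646)
1/(w + J(l)) = 1/(260773319646 + (-3/2 + (975/2)² - 32*975/2)) = 1/(260773319646 + (-3/2 + 950625/4 - 15600)) = 1/(260773319646 + 888219/4) = 1/(1043094166803/4) = 4/1043094166803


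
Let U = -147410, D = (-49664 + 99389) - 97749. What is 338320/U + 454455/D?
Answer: -924874347/78657976 ≈ -11.758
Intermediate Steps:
D = -48024 (D = 49725 - 97749 = -48024)
338320/U + 454455/D = 338320/(-147410) + 454455/(-48024) = 338320*(-1/147410) + 454455*(-1/48024) = -33832/14741 - 50495/5336 = -924874347/78657976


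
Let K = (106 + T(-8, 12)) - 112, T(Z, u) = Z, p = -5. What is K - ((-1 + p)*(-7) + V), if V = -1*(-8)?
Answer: -64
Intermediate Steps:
V = 8
K = -14 (K = (106 - 8) - 112 = 98 - 112 = -14)
K - ((-1 + p)*(-7) + V) = -14 - ((-1 - 5)*(-7) + 8) = -14 - (-6*(-7) + 8) = -14 - (42 + 8) = -14 - 1*50 = -14 - 50 = -64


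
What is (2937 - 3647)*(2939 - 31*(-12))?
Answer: -2350810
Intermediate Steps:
(2937 - 3647)*(2939 - 31*(-12)) = -710*(2939 + 372) = -710*3311 = -2350810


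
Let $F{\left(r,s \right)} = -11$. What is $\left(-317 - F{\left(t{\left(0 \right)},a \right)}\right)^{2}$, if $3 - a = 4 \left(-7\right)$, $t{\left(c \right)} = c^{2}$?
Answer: $93636$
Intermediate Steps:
$a = 31$ ($a = 3 - 4 \left(-7\right) = 3 - -28 = 3 + 28 = 31$)
$\left(-317 - F{\left(t{\left(0 \right)},a \right)}\right)^{2} = \left(-317 - -11\right)^{2} = \left(-317 + 11\right)^{2} = \left(-306\right)^{2} = 93636$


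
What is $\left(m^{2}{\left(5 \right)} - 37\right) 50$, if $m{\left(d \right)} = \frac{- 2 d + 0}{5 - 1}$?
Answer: $- \frac{3075}{2} \approx -1537.5$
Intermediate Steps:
$m{\left(d \right)} = - \frac{d}{2}$ ($m{\left(d \right)} = \frac{\left(-2\right) d}{4} = - 2 d \frac{1}{4} = - \frac{d}{2}$)
$\left(m^{2}{\left(5 \right)} - 37\right) 50 = \left(\left(\left(- \frac{1}{2}\right) 5\right)^{2} - 37\right) 50 = \left(\left(- \frac{5}{2}\right)^{2} - 37\right) 50 = \left(\frac{25}{4} - 37\right) 50 = \left(- \frac{123}{4}\right) 50 = - \frac{3075}{2}$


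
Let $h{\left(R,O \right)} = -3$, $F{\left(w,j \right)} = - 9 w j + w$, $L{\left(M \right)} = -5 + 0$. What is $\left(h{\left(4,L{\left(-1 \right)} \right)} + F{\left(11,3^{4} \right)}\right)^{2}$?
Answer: $64176121$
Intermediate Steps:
$L{\left(M \right)} = -5$
$F{\left(w,j \right)} = w - 9 j w$ ($F{\left(w,j \right)} = - 9 j w + w = w - 9 j w$)
$\left(h{\left(4,L{\left(-1 \right)} \right)} + F{\left(11,3^{4} \right)}\right)^{2} = \left(-3 + 11 \left(1 - 9 \cdot 3^{4}\right)\right)^{2} = \left(-3 + 11 \left(1 - 729\right)\right)^{2} = \left(-3 + 11 \left(-728\right)\right)^{2} = \left(-3 - 8008\right)^{2} = \left(-8011\right)^{2} = 64176121$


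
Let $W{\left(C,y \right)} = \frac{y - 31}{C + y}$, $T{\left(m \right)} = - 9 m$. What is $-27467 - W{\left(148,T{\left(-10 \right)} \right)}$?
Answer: $- \frac{6537205}{238} \approx -27467.0$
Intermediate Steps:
$W{\left(C,y \right)} = \frac{-31 + y}{C + y}$
$-27467 - W{\left(148,T{\left(-10 \right)} \right)} = -27467 - \frac{-31 - -90}{148 - -90} = -27467 - \frac{-31 + 90}{148 + 90} = -27467 - \frac{1}{238} \cdot 59 = -27467 - \frac{59}{238} = - \frac{6537205}{238}$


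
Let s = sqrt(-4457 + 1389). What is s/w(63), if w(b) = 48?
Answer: I*sqrt(767)/24 ≈ 1.1539*I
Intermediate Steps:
s = 2*I*sqrt(767) (s = sqrt(-3068) = 2*I*sqrt(767) ≈ 55.39*I)
s/w(63) = (2*I*sqrt(767))/48 = (2*I*sqrt(767))*(1/48) = I*sqrt(767)/24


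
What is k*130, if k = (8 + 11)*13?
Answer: 32110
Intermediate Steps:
k = 247 (k = 19*13 = 247)
k*130 = 247*130 = 32110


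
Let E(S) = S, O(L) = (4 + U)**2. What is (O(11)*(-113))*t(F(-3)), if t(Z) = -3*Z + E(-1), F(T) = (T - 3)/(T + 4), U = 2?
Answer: -69156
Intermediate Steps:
O(L) = 36 (O(L) = (4 + 2)**2 = 6**2 = 36)
F(T) = (-3 + T)/(4 + T)
t(Z) = -1 - 3*Z (t(Z) = -3*Z - 1 = -1 - 3*Z)
(O(11)*(-113))*t(F(-3)) = (36*(-113))*(-1 - 3*(-3 - 3)/(4 - 3)) = -4068*(-1 - 3*(-6)/1) = -4068*(-1 - 3*(-6)) = -4068*(-1 + 18) = -4068*17 = -69156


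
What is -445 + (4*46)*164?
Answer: 29731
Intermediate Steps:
-445 + (4*46)*164 = -445 + 184*164 = -445 + 30176 = 29731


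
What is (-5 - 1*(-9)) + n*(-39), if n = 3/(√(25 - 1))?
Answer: 4 - 39*√6/4 ≈ -19.883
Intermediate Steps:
n = √6/4 (n = 3/(√24) = 3/((2*√6)) = 3*(√6/12) = √6/4 ≈ 0.61237)
(-5 - 1*(-9)) + n*(-39) = (-5 - 1*(-9)) + (√6/4)*(-39) = (-5 + 9) - 39*√6/4 = 4 - 39*√6/4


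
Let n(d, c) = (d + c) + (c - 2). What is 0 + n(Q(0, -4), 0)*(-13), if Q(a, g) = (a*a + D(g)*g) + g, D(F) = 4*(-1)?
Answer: -130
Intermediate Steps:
D(F) = -4
Q(a, g) = a² - 3*g (Q(a, g) = (a*a - 4*g) + g = (a² - 4*g) + g = a² - 3*g)
n(d, c) = -2 + d + 2*c (n(d, c) = (c + d) + (-2 + c) = -2 + d + 2*c)
0 + n(Q(0, -4), 0)*(-13) = 0 + (-2 + (0² - 3*(-4)) + 2*0)*(-13) = 0 + (-2 + (0 + 12) + 0)*(-13) = 0 + (-2 + 12 + 0)*(-13) = 0 + 10*(-13) = 0 - 130 = -130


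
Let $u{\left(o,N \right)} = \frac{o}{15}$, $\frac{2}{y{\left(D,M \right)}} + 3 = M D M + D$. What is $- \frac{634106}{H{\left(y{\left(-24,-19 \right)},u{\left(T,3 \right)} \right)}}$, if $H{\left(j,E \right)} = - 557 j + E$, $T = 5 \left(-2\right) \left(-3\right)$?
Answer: $- \frac{2755507623}{9248} \approx -2.9796 \cdot 10^{5}$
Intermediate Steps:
$y{\left(D,M \right)} = \frac{2}{-3 + D + D M^{2}}$ ($y{\left(D,M \right)} = \frac{2}{-3 + \left(M D M + D\right)} = \frac{2}{-3 + \left(D M M + D\right)} = \frac{2}{-3 + \left(D M^{2} + D\right)} = \frac{2}{-3 + \left(D + D M^{2}\right)} = \frac{2}{-3 + D + D M^{2}}$)
$T = 30$ ($T = \left(-10\right) \left(-3\right) = 30$)
$u{\left(o,N \right)} = \frac{o}{15}$ ($u{\left(o,N \right)} = o \frac{1}{15} = \frac{o}{15}$)
$H{\left(j,E \right)} = E - 557 j$
$- \frac{634106}{H{\left(y{\left(-24,-19 \right)},u{\left(T,3 \right)} \right)}} = - \frac{634106}{\frac{1}{15} \cdot 30 - 557 \frac{2}{-3 - 24 - 24 \left(-19\right)^{2}}} = - \frac{634106}{2 - 557 \frac{2}{-3 - 24 - 8664}} = - \frac{634106}{2 - 557 \frac{2}{-8691}} = - \frac{634106}{2 - 557 \cdot 2 \left(- \frac{1}{8691}\right)} = - \frac{634106}{2 - - \frac{1114}{8691}} = - \frac{634106}{2 + \frac{1114}{8691}} = - \frac{634106}{\frac{18496}{8691}} = \left(-634106\right) \frac{8691}{18496} = - \frac{2755507623}{9248}$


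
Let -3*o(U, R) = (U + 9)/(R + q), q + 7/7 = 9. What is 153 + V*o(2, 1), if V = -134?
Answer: 5605/27 ≈ 207.59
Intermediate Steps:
q = 8 (q = -1 + 9 = 8)
o(U, R) = -(9 + U)/(3*(8 + R)) (o(U, R) = -(U + 9)/(3*(R + 8)) = -(9 + U)/(3*(8 + R)))
153 + V*o(2, 1) = 153 - 134*(-9 - 1*2)/(3*(8 + 1)) = 153 - 134*(-9 - 2)/(3*9) = 153 - 134*(-11)/(3*9) = 153 - 134*(-11/27) = 153 + 1474/27 = 5605/27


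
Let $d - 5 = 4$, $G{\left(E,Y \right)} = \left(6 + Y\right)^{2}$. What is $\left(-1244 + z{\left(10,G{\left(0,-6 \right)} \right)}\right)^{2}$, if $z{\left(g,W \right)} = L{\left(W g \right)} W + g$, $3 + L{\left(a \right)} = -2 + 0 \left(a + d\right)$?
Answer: $1522756$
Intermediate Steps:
$d = 9$ ($d = 5 + 4 = 9$)
$L{\left(a \right)} = -5$ ($L{\left(a \right)} = -3 - \left(2 + 0 \left(a + 9\right)\right) = -3 - \left(2 + 0 \left(9 + a\right)\right) = -3 + \left(-2 + 0\right) = -3 - 2 = -5$)
$z{\left(g,W \right)} = g - 5 W$ ($z{\left(g,W \right)} = - 5 W + g = g - 5 W$)
$\left(-1244 + z{\left(10,G{\left(0,-6 \right)} \right)}\right)^{2} = \left(-1244 + \left(10 - 5 \left(6 - 6\right)^{2}\right)\right)^{2} = \left(-1244 + \left(10 - 5 \cdot 0^{2}\right)\right)^{2} = \left(-1244 + \left(10 - 0\right)\right)^{2} = \left(-1244 + \left(10 + 0\right)\right)^{2} = \left(-1244 + 10\right)^{2} = \left(-1234\right)^{2} = 1522756$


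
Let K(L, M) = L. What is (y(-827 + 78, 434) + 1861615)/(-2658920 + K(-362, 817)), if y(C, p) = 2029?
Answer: -931822/1329641 ≈ -0.70081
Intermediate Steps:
(y(-827 + 78, 434) + 1861615)/(-2658920 + K(-362, 817)) = (2029 + 1861615)/(-2658920 - 362) = 1863644/(-2659282) = 1863644*(-1/2659282) = -931822/1329641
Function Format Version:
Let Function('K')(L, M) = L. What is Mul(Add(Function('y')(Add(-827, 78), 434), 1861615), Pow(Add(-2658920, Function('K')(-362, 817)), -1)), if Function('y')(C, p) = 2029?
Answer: Rational(-931822, 1329641) ≈ -0.70081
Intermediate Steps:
Mul(Add(Function('y')(Add(-827, 78), 434), 1861615), Pow(Add(-2658920, Function('K')(-362, 817)), -1)) = Mul(Add(2029, 1861615), Pow(Add(-2658920, -362), -1)) = Mul(1863644, Pow(-2659282, -1)) = Mul(1863644, Rational(-1, 2659282)) = Rational(-931822, 1329641)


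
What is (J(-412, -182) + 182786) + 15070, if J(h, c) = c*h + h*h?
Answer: 442584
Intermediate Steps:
J(h, c) = h² + c*h (J(h, c) = c*h + h² = h² + c*h)
(J(-412, -182) + 182786) + 15070 = (-412*(-182 - 412) + 182786) + 15070 = (-412*(-594) + 182786) + 15070 = (244728 + 182786) + 15070 = 427514 + 15070 = 442584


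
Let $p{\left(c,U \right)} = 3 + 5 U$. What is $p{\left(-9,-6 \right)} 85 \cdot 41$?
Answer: $-94095$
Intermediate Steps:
$p{\left(-9,-6 \right)} 85 \cdot 41 = \left(3 + 5 \left(-6\right)\right) 85 \cdot 41 = \left(3 - 30\right) 85 \cdot 41 = \left(-27\right) 85 \cdot 41 = \left(-2295\right) 41 = -94095$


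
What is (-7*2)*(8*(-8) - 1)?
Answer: 910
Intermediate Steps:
(-7*2)*(8*(-8) - 1) = -14*(-64 - 1) = -14*(-65) = 910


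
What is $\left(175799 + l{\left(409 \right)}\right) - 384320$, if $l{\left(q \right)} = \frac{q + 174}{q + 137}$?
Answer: $- \frac{113851883}{546} \approx -2.0852 \cdot 10^{5}$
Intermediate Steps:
$l{\left(q \right)} = \frac{174 + q}{137 + q}$
$\left(175799 + l{\left(409 \right)}\right) - 384320 = \left(175799 + \frac{174 + 409}{137 + 409}\right) - 384320 = \left(175799 + \frac{1}{546} \cdot 583\right) - 384320 = \left(175799 + \frac{583}{546}\right) - 384320 = \frac{95986837}{546} - 384320 = - \frac{113851883}{546}$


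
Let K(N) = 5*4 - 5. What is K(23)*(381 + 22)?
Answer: 6045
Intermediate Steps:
K(N) = 15 (K(N) = 20 - 5 = 15)
K(23)*(381 + 22) = 15*(381 + 22) = 15*403 = 6045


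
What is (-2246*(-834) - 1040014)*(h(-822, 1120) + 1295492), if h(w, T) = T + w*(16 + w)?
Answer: 1632260823600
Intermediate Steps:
(-2246*(-834) - 1040014)*(h(-822, 1120) + 1295492) = (-2246*(-834) - 1040014)*((1120 + (-822)² + 16*(-822)) + 1295492) = (1873164 - 1040014)*((1120 + 675684 - 13152) + 1295492) = 833150*(663652 + 1295492) = 833150*1959144 = 1632260823600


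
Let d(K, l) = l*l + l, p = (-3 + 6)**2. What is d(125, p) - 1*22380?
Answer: -22290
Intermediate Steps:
p = 9 (p = 3**2 = 9)
d(K, l) = l + l**2 (d(K, l) = l**2 + l = l + l**2)
d(125, p) - 1*22380 = 9*(1 + 9) - 1*22380 = 9*10 - 22380 = 90 - 22380 = -22290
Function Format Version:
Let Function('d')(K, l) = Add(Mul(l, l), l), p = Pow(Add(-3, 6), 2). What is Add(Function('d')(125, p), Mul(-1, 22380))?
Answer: -22290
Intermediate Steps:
p = 9 (p = Pow(3, 2) = 9)
Function('d')(K, l) = Add(l, Pow(l, 2)) (Function('d')(K, l) = Add(Pow(l, 2), l) = Add(l, Pow(l, 2)))
Add(Function('d')(125, p), Mul(-1, 22380)) = Add(Mul(9, Add(1, 9)), Mul(-1, 22380)) = Add(Mul(9, 10), -22380) = Add(90, -22380) = -22290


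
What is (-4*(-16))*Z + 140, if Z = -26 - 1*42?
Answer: -4212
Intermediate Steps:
Z = -68 (Z = -26 - 42 = -68)
(-4*(-16))*Z + 140 = -4*(-16)*(-68) + 140 = 64*(-68) + 140 = -4352 + 140 = -4212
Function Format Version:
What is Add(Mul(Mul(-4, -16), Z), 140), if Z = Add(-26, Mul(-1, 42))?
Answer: -4212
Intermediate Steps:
Z = -68 (Z = Add(-26, -42) = -68)
Add(Mul(Mul(-4, -16), Z), 140) = Add(Mul(Mul(-4, -16), -68), 140) = Add(Mul(64, -68), 140) = Add(-4352, 140) = -4212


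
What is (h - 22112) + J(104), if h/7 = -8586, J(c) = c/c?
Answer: -82213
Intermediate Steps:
J(c) = 1
h = -60102 (h = 7*(-8586) = -60102)
(h - 22112) + J(104) = (-60102 - 22112) + 1 = -82214 + 1 = -82213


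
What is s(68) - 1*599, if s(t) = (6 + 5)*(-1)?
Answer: -610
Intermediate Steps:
s(t) = -11 (s(t) = 11*(-1) = -11)
s(68) - 1*599 = -11 - 1*599 = -11 - 599 = -610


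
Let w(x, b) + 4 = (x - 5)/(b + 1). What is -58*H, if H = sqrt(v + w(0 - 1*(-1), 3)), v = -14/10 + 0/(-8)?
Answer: -232*I*sqrt(10)/5 ≈ -146.73*I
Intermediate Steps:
w(x, b) = -4 + (-5 + x)/(1 + b) (w(x, b) = -4 + (x - 5)/(b + 1) = -4 + (-5 + x)/(1 + b))
v = -7/5 (v = -14*1/10 + 0*(-1/8) = -7/5 + 0 = -7/5 ≈ -1.4000)
H = 4*I*sqrt(10)/5 (H = sqrt(-7/5 + (-9 + (0 - 1*(-1)) - 4*3)/(1 + 3)) = sqrt(-7/5 + (-9 + (0 + 1) - 12)/4) = sqrt(-7/5 + (-9 + 1 - 12)/4) = sqrt(-7/5 + (1/4)*(-20)) = sqrt(-7/5 - 5) = sqrt(-32/5) = 4*I*sqrt(10)/5 ≈ 2.5298*I)
-58*H = -232*I*sqrt(10)/5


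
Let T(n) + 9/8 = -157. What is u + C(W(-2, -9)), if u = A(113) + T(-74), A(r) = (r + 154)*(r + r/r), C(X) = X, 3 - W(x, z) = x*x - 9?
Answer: 242303/8 ≈ 30288.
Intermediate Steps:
W(x, z) = 12 - x² (W(x, z) = 3 - (x*x - 9) = 3 - (x² - 9) = 3 - (-9 + x²) = 3 + (9 - x²) = 12 - x²)
T(n) = -1265/8 (T(n) = -9/8 - 157 = -1265/8)
A(r) = (1 + r)*(154 + r) (A(r) = (154 + r)*(r + 1) = (154 + r)*(1 + r) = (1 + r)*(154 + r))
u = 242239/8 (u = (154 + 113² + 155*113) - 1265/8 = (154 + 12769 + 17515) - 1265/8 = 30438 - 1265/8 = 242239/8 ≈ 30280.)
u + C(W(-2, -9)) = 242239/8 + (12 - 1*(-2)²) = 242239/8 + (12 - 1*4) = 242239/8 + (12 - 4) = 242239/8 + 8 = 242303/8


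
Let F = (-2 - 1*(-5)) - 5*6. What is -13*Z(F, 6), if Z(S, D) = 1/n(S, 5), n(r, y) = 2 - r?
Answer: -13/29 ≈ -0.44828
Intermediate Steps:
F = -27 (F = (-2 + 5) - 30 = 3 - 30 = -27)
Z(S, D) = 1/(2 - S)
-13*Z(F, 6) = -(-13)/(-2 - 27) = -(-13)/(-29) = -(-13)*(-1)/29 = -13*1/29 = -13/29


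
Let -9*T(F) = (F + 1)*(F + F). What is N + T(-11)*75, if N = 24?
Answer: -5428/3 ≈ -1809.3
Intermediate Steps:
T(F) = -2*F*(1 + F)/9 (T(F) = -(F + 1)*(F + F)/9 = -(1 + F)*2*F/9 = -2*F*(1 + F)/9)
N + T(-11)*75 = 24 - 2/9*(-11)*(1 - 11)*75 = 24 - 2/9*(-11)*(-10)*75 = 24 - 220/9*75 = 24 - 5500/3 = -5428/3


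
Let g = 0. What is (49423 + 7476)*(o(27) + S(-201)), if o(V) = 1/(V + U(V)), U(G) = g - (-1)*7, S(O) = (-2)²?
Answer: 458539/2 ≈ 2.2927e+5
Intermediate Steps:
S(O) = 4
U(G) = 7 (U(G) = 0 - (-1)*7 = 0 - 1*(-7) = 0 + 7 = 7)
o(V) = 1/(7 + V) (o(V) = 1/(V + 7) = 1/(7 + V))
(49423 + 7476)*(o(27) + S(-201)) = (49423 + 7476)*(1/(7 + 27) + 4) = 56899*(1/34 + 4) = 56899*(137/34) = 458539/2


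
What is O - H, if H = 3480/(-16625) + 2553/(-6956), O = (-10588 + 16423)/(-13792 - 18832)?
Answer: 2026521963/5098315600 ≈ 0.39749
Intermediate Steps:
O = -5835/32624 (O = 5835/(-32624) = 5835*(-1/32624) = -5835/32624 ≈ -0.17886)
H = -360273/625100 (H = 3480*(-1/16625) + 2553*(-1/6956) = -696/3325 - 69/188 = -360273/625100 ≈ -0.57634)
O - H = -5835/32624 - 1*(-360273/625100) = -5835/32624 + 360273/625100 = 2026521963/5098315600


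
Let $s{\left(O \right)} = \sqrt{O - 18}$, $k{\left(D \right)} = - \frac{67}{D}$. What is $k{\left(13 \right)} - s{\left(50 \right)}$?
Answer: $- \frac{67}{13} - 4 \sqrt{2} \approx -10.811$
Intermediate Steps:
$s{\left(O \right)} = \sqrt{-18 + O}$
$k{\left(13 \right)} - s{\left(50 \right)} = - \frac{67}{13} - \sqrt{-18 + 50} = \left(-67\right) \frac{1}{13} - \sqrt{32} = - \frac{67}{13} - 4 \sqrt{2}$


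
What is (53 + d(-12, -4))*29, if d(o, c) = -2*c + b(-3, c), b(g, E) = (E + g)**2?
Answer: 3190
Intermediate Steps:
d(o, c) = (-3 + c)**2 - 2*c (d(o, c) = -2*c + (c - 3)**2 = -2*c + (-3 + c)**2 = (-3 + c)**2 - 2*c)
(53 + d(-12, -4))*29 = (53 + ((-3 - 4)**2 - 2*(-4)))*29 = (53 + ((-7)**2 + 8))*29 = (53 + (49 + 8))*29 = (53 + 57)*29 = 110*29 = 3190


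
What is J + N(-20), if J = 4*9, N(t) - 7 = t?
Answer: 23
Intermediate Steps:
N(t) = 7 + t
J = 36
J + N(-20) = 36 + (7 - 20) = 36 - 13 = 23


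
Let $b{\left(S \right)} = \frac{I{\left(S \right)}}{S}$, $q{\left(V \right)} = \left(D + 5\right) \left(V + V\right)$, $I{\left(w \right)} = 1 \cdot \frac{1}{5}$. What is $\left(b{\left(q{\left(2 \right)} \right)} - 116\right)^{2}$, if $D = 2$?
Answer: $\frac{263705121}{19600} \approx 13454.0$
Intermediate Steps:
$I{\left(w \right)} = \frac{1}{5}$ ($I{\left(w \right)} = 1 \cdot \frac{1}{5} = \frac{1}{5}$)
$q{\left(V \right)} = 14 V$ ($q{\left(V \right)} = \left(2 + 5\right) \left(V + V\right) = 7 \cdot 2 V = 14 V$)
$b{\left(S \right)} = \frac{1}{5 S}$
$\left(b{\left(q{\left(2 \right)} \right)} - 116\right)^{2} = \left(\frac{1}{5 \cdot 14 \cdot 2} - 116\right)^{2} = \left(\frac{1}{5 \cdot 28} - 116\right)^{2} = \left(\frac{1}{5} \cdot \frac{1}{28} - 116\right)^{2} = \left(\frac{1}{140} - 116\right)^{2} = \left(- \frac{16239}{140}\right)^{2} = \frac{263705121}{19600}$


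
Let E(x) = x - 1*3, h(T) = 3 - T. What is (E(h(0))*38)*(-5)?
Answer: 0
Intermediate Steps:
E(x) = -3 + x (E(x) = x - 3 = -3 + x)
(E(h(0))*38)*(-5) = ((-3 + (3 - 1*0))*38)*(-5) = ((-3 + (3 + 0))*38)*(-5) = ((-3 + 3)*38)*(-5) = (0*38)*(-5) = 0*(-5) = 0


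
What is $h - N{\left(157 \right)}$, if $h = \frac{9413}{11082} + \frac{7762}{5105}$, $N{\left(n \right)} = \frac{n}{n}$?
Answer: $\frac{77498239}{56573610} \approx 1.3699$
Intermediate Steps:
$N{\left(n \right)} = 1$
$h = \frac{134071849}{56573610}$ ($h = 9413 \cdot \frac{1}{11082} + 7762 \cdot \frac{1}{5105} = \frac{9413}{11082} + \frac{7762}{5105} = \frac{134071849}{56573610} \approx 2.3699$)
$h - N{\left(157 \right)} = \frac{134071849}{56573610} - 1 = \frac{77498239}{56573610}$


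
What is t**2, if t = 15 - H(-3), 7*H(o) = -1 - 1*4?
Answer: 12100/49 ≈ 246.94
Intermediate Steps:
H(o) = -5/7 (H(o) = (-1 - 1*4)/7 = (-1 - 4)/7 = (1/7)*(-5) = -5/7)
t = 110/7 (t = 15 - 1*(-5/7) = 15 + 5/7 = 110/7 ≈ 15.714)
t**2 = (110/7)**2 = 12100/49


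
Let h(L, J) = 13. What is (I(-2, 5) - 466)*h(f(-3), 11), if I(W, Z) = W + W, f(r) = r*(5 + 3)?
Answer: -6110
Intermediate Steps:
f(r) = 8*r (f(r) = r*8 = 8*r)
I(W, Z) = 2*W
(I(-2, 5) - 466)*h(f(-3), 11) = (2*(-2) - 466)*13 = (-4 - 466)*13 = -470*13 = -6110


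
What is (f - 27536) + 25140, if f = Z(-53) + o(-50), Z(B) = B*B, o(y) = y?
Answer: 363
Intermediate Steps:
Z(B) = B**2
f = 2759 (f = (-53)**2 - 50 = 2809 - 50 = 2759)
(f - 27536) + 25140 = (2759 - 27536) + 25140 = -24777 + 25140 = 363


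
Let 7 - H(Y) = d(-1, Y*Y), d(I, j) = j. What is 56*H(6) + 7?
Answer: -1617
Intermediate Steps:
H(Y) = 7 - Y² (H(Y) = 7 - Y*Y = 7 - Y²)
56*H(6) + 7 = 56*(7 - 1*6²) + 7 = 56*(7 - 1*36) + 7 = 56*(7 - 36) + 7 = 56*(-29) + 7 = -1624 + 7 = -1617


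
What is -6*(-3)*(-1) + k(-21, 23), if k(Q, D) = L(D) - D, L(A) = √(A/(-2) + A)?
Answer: -41 + √46/2 ≈ -37.609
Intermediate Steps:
L(A) = √2*√A/2 (L(A) = √(A*(-½) + A) = √(-A/2 + A) = √(A/2) = √2*√A/2)
k(Q, D) = -D + √2*√D/2 (k(Q, D) = √2*√D/2 - D = -D + √2*√D/2)
-6*(-3)*(-1) + k(-21, 23) = -6*(-3)*(-1) + (-1*23 + √2*√23/2) = 18*(-1) + (-23 + √46/2) = -18 + (-23 + √46/2) = -41 + √46/2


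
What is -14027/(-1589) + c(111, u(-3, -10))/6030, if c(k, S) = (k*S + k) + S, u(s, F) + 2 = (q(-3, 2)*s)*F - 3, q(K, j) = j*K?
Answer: 51835109/9581670 ≈ 5.4098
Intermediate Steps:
q(K, j) = K*j
u(s, F) = -5 - 6*F*s (u(s, F) = -2 + (((-3*2)*s)*F - 3) = -2 + ((-6*s)*F - 3) = -2 + (-6*F*s - 3) = -2 + (-3 - 6*F*s) = -5 - 6*F*s)
c(k, S) = S + k + S*k (c(k, S) = (S*k + k) + S = (k + S*k) + S = S + k + S*k)
-14027/(-1589) + c(111, u(-3, -10))/6030 = -14027/(-1589) + ((-5 - 6*(-10)*(-3)) + 111 + (-5 - 6*(-10)*(-3))*111)/6030 = -14027*(-1/1589) + ((-5 - 180) + 111 + (-5 - 180)*111)*(1/6030) = 14027/1589 + (-185 + 111 - 185*111)*(1/6030) = 14027/1589 + (-185 + 111 - 20535)*(1/6030) = 14027/1589 - 20609*1/6030 = 14027/1589 - 20609/6030 = 51835109/9581670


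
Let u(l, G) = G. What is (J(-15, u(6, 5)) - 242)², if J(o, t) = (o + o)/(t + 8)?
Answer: 10086976/169 ≈ 59686.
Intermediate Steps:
J(o, t) = 2*o/(8 + t) (J(o, t) = (2*o)/(8 + t) = 2*o/(8 + t))
(J(-15, u(6, 5)) - 242)² = (2*(-15)/(8 + 5) - 242)² = (2*(-15)/13 - 242)² = (2*(-15)*(1/13) - 242)² = (-30/13 - 242)² = (-3176/13)² = 10086976/169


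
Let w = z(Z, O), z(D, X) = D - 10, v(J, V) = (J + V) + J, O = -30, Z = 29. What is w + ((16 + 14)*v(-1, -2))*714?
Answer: -85661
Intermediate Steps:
v(J, V) = V + 2*J
z(D, X) = -10 + D
w = 19 (w = -10 + 29 = 19)
w + ((16 + 14)*v(-1, -2))*714 = 19 + ((16 + 14)*(-2 + 2*(-1)))*714 = 19 + (30*(-2 - 2))*714 = 19 + (30*(-4))*714 = 19 - 120*714 = 19 - 85680 = -85661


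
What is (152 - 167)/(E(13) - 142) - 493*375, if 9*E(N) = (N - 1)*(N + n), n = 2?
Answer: -22554735/122 ≈ -1.8488e+5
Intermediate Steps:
E(N) = (-1 + N)*(2 + N)/9 (E(N) = ((N - 1)*(N + 2))/9 = ((-1 + N)*(2 + N))/9 = (-1 + N)*(2 + N)/9)
(152 - 167)/(E(13) - 142) - 493*375 = (152 - 167)/((-2/9 + (1/9)*13 + (1/9)*13**2) - 142) - 493*375 = -15/((-2/9 + 13/9 + (1/9)*169) - 142) - 184875 = -15/((-2/9 + 13/9 + 169/9) - 142) - 184875 = -15/(20 - 142) - 184875 = -15/(-122) - 184875 = -15*(-1/122) - 184875 = 15/122 - 184875 = -22554735/122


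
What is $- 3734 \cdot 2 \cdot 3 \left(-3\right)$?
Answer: $67212$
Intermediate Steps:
$- 3734 \cdot 2 \cdot 3 \left(-3\right) = - 3734 \cdot 6 \left(-3\right) = - 3734 \left(-18\right) = \left(-1\right) \left(-67212\right) = 67212$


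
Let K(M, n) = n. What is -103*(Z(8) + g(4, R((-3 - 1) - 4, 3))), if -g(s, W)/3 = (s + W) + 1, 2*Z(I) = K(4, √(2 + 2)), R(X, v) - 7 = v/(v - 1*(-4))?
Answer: 26162/7 ≈ 3737.4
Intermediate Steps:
R(X, v) = 7 + v/(4 + v) (R(X, v) = 7 + v/(v - 1*(-4)) = 7 + v/(v + 4) = 7 + v/(4 + v))
Z(I) = 1 (Z(I) = √(2 + 2)/2 = √4/2 = (½)*2 = 1)
g(s, W) = -3 - 3*W - 3*s (g(s, W) = -3*((s + W) + 1) = -3*((W + s) + 1) = -3*(1 + W + s) = -3 - 3*W - 3*s)
-103*(Z(8) + g(4, R((-3 - 1) - 4, 3))) = -103*(1 + (-3 - 12*(7 + 2*3)/(4 + 3) - 3*4)) = -103*(1 + (-3 - 12*(7 + 6)/7 - 12)) = -103*(1 + (-3 - 12*13/7 - 12)) = -103*(1 + (-3 - 3*52/7 - 12)) = -103*(1 + (-3 - 156/7 - 12)) = -103*(1 - 261/7) = -103*(-254/7) = 26162/7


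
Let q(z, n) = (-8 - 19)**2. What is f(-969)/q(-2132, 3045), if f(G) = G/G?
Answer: 1/729 ≈ 0.0013717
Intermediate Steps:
q(z, n) = 729 (q(z, n) = (-27)**2 = 729)
f(G) = 1
f(-969)/q(-2132, 3045) = 1/729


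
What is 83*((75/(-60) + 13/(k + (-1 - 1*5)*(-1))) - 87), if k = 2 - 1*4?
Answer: -7055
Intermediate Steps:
k = -2 (k = 2 - 4 = -2)
83*((75/(-60) + 13/(k + (-1 - 1*5)*(-1))) - 87) = 83*((75/(-60) + 13/(-2 + (-1 - 1*5)*(-1))) - 87) = 83*((75*(-1/60) + 13/(-2 + (-1 - 5)*(-1))) - 87) = 83*((-5/4 + 13/(-2 - 6*(-1))) - 87) = 83*((-5/4 + 13/(-2 + 6)) - 87) = 83*((-5/4 + 13/4) - 87) = 83*(2 - 87) = 83*(-85) = -7055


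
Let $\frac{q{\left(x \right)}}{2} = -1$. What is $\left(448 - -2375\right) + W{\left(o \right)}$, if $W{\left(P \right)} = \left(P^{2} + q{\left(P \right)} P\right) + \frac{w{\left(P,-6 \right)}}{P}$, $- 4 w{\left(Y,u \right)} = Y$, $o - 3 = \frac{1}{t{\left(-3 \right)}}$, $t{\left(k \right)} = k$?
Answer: $\frac{101683}{36} \approx 2824.5$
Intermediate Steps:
$q{\left(x \right)} = -2$ ($q{\left(x \right)} = 2 \left(-1\right) = -2$)
$o = \frac{8}{3}$ ($o = 3 + \frac{1}{-3} = 3 - \frac{1}{3} = \frac{8}{3} \approx 2.6667$)
$w{\left(Y,u \right)} = - \frac{Y}{4}$
$W{\left(P \right)} = - \frac{1}{4} + P^{2} - 2 P$ ($W{\left(P \right)} = \left(P^{2} - 2 P\right) + \frac{\left(- \frac{1}{4}\right) P}{P} = \left(P^{2} - 2 P\right) - \frac{1}{4} = - \frac{1}{4} + P^{2} - 2 P$)
$\left(448 - -2375\right) + W{\left(o \right)} = \left(448 - -2375\right) - \left(\frac{1}{4} - \frac{8 \left(-2 + \frac{8}{3}\right)}{3}\right) = \left(448 + 2375\right) + \left(- \frac{1}{4} + \frac{8}{3} \cdot \frac{2}{3}\right) = 2823 + \left(- \frac{1}{4} + \frac{16}{9}\right) = 2823 + \frac{55}{36} = \frac{101683}{36}$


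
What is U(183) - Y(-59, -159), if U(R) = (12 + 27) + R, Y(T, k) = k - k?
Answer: 222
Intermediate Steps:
Y(T, k) = 0
U(R) = 39 + R
U(183) - Y(-59, -159) = (39 + 183) - 1*0 = 222 + 0 = 222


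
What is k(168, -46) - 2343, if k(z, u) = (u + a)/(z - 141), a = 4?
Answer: -21101/9 ≈ -2344.6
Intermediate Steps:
k(z, u) = (4 + u)/(-141 + z) (k(z, u) = (u + 4)/(z - 141) = (4 + u)/(-141 + z))
k(168, -46) - 2343 = (4 - 46)/(-141 + 168) - 2343 = -42/27 - 2343 = (1/27)*(-42) - 2343 = -14/9 - 2343 = -21101/9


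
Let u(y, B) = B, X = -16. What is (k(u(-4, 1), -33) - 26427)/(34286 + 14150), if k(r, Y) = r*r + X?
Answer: -13221/24218 ≈ -0.54592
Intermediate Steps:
k(r, Y) = -16 + r**2 (k(r, Y) = r*r - 16 = r**2 - 16 = -16 + r**2)
(k(u(-4, 1), -33) - 26427)/(34286 + 14150) = ((-16 + 1**2) - 26427)/(34286 + 14150) = ((-16 + 1) - 26427)/48436 = (-15 - 26427)*(1/48436) = -26442*1/48436 = -13221/24218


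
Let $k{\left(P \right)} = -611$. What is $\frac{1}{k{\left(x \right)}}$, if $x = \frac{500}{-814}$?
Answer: $- \frac{1}{611} \approx -0.0016367$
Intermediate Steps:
$x = - \frac{250}{407}$ ($x = 500 \left(- \frac{1}{814}\right) = - \frac{250}{407} \approx -0.61425$)
$\frac{1}{k{\left(x \right)}} = \frac{1}{-611} = - \frac{1}{611}$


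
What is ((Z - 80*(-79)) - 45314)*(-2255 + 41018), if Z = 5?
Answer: -1511330607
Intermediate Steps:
((Z - 80*(-79)) - 45314)*(-2255 + 41018) = ((5 - 80*(-79)) - 45314)*(-2255 + 41018) = ((5 + 6320) - 45314)*38763 = (6325 - 45314)*38763 = -38989*38763 = -1511330607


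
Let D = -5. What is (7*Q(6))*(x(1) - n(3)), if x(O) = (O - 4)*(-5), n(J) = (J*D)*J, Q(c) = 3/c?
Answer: 210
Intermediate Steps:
n(J) = -5*J² (n(J) = (J*(-5))*J = (-5*J)*J = -5*J²)
x(O) = 20 - 5*O (x(O) = (-4 + O)*(-5) = 20 - 5*O)
(7*Q(6))*(x(1) - n(3)) = (7*(3/6))*((20 - 5*1) - (-5)*3²) = (7*(3*(⅙)))*((20 - 5) - (-5)*9) = (7*(½))*(15 - 1*(-45)) = 7*(15 + 45)/2 = (7/2)*60 = 210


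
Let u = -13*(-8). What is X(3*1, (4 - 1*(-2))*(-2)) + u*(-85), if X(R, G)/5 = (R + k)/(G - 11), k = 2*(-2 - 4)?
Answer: -203275/23 ≈ -8838.0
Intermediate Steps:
k = -12 (k = 2*(-6) = -12)
X(R, G) = 5*(-12 + R)/(-11 + G) (X(R, G) = 5*((R - 12)/(G - 11)) = 5*((-12 + R)/(-11 + G)) = 5*(-12 + R)/(-11 + G))
u = 104
X(3*1, (4 - 1*(-2))*(-2)) + u*(-85) = 5*(-12 + 3*1)/(-11 + (4 - 1*(-2))*(-2)) + 104*(-85) = 5*(-12 + 3)/(-11 + (4 + 2)*(-2)) - 8840 = 5*(-9)/(-11 + 6*(-2)) - 8840 = 5*(-9)/(-11 - 12) - 8840 = 5*(-9)/(-23) - 8840 = 5*(-1/23)*(-9) - 8840 = 45/23 - 8840 = -203275/23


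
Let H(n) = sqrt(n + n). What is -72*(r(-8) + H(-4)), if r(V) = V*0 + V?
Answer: 576 - 144*I*sqrt(2) ≈ 576.0 - 203.65*I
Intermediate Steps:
H(n) = sqrt(2)*sqrt(n) (H(n) = sqrt(2*n) = sqrt(2)*sqrt(n))
r(V) = V (r(V) = 0 + V = V)
-72*(r(-8) + H(-4)) = -72*(-8 + sqrt(2)*sqrt(-4)) = -72*(-8 + sqrt(2)*(2*I)) = -72*(-8 + 2*I*sqrt(2)) = 576 - 144*I*sqrt(2)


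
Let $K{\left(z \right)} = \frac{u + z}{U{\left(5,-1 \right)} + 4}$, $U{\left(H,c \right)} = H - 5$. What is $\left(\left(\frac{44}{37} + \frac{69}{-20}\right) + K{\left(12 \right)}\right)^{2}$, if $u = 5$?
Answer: $\frac{135424}{34225} \approx 3.9569$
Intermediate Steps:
$U{\left(H,c \right)} = -5 + H$ ($U{\left(H,c \right)} = H - 5 = -5 + H$)
$K{\left(z \right)} = \frac{5}{4} + \frac{z}{4}$ ($K{\left(z \right)} = \frac{5 + z}{\left(-5 + 5\right) + 4} = \frac{5 + z}{0 + 4} = \frac{5 + z}{4} = \left(5 + z\right) \frac{1}{4} = \frac{5}{4} + \frac{z}{4}$)
$\left(\left(\frac{44}{37} + \frac{69}{-20}\right) + K{\left(12 \right)}\right)^{2} = \left(\left(\frac{44}{37} + \frac{69}{-20}\right) + \left(\frac{5}{4} + \frac{1}{4} \cdot 12\right)\right)^{2} = \left(\left(44 \cdot \frac{1}{37} + 69 \left(- \frac{1}{20}\right)\right) + \left(\frac{5}{4} + 3\right)\right)^{2} = \left(\left(\frac{44}{37} - \frac{69}{20}\right) + \frac{17}{4}\right)^{2} = \left(- \frac{1673}{740} + \frac{17}{4}\right)^{2} = \left(\frac{368}{185}\right)^{2} = \frac{135424}{34225}$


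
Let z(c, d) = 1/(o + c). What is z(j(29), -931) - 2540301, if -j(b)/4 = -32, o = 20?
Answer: -375964547/148 ≈ -2.5403e+6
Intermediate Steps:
j(b) = 128 (j(b) = -4*(-32) = 128)
z(c, d) = 1/(20 + c)
z(j(29), -931) - 2540301 = 1/(20 + 128) - 2540301 = 1/148 - 2540301 = -375964547/148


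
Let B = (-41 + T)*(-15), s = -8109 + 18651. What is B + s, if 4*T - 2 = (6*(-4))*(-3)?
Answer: 21759/2 ≈ 10880.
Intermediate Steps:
s = 10542
T = 37/2 (T = ½ + ((6*(-4))*(-3))/4 = ½ + (-24*(-3))/4 = ½ + (¼)*72 = ½ + 18 = 37/2 ≈ 18.500)
B = 675/2 (B = (-41 + 37/2)*(-15) = -45/2*(-15) = 675/2 ≈ 337.50)
B + s = 675/2 + 10542 = 21759/2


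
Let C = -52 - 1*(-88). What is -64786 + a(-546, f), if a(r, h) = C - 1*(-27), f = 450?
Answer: -64723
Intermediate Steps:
C = 36 (C = -52 + 88 = 36)
a(r, h) = 63 (a(r, h) = 36 - 1*(-27) = 36 + 27 = 63)
-64786 + a(-546, f) = -64786 + 63 = -64723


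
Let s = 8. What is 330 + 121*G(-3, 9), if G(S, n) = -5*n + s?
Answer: -4147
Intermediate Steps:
G(S, n) = 8 - 5*n (G(S, n) = -5*n + 8 = 8 - 5*n)
330 + 121*G(-3, 9) = 330 + 121*(8 - 5*9) = 330 + 121*(8 - 45) = 330 + 121*(-37) = 330 - 4477 = -4147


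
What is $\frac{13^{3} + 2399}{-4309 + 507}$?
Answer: $- \frac{2298}{1901} \approx -1.2088$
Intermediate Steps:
$\frac{13^{3} + 2399}{-4309 + 507} = \frac{2197 + 2399}{-3802} = 4596 \left(- \frac{1}{3802}\right) = - \frac{2298}{1901}$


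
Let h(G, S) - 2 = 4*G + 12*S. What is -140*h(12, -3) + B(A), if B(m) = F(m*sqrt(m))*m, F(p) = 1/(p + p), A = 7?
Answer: -1960 + sqrt(7)/14 ≈ -1959.8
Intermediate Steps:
h(G, S) = 2 + 4*G + 12*S (h(G, S) = 2 + (4*G + 12*S) = 2 + 4*G + 12*S)
F(p) = 1/(2*p)
B(m) = 1/(2*sqrt(m)) (B(m) = (1/(2*((m*sqrt(m)))))*m = (1/(2*(m**(3/2))))*m = (1/(2*m**(3/2)))*m = 1/(2*sqrt(m)))
-140*h(12, -3) + B(A) = -140*(2 + 4*12 + 12*(-3)) + 1/(2*sqrt(7)) = -140*(2 + 48 - 36) + (sqrt(7)/7)/2 = -140*14 + sqrt(7)/14 = -1960 + sqrt(7)/14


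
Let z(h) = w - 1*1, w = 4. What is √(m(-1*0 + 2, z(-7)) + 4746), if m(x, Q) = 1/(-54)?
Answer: √1537698/18 ≈ 68.891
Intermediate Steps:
z(h) = 3 (z(h) = 4 - 1*1 = 4 - 1 = 3)
m(x, Q) = -1/54
√(m(-1*0 + 2, z(-7)) + 4746) = √(-1/54 + 4746) = √(256283/54) = √1537698/18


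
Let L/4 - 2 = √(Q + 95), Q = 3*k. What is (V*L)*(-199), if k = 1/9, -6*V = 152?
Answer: 120992/3 + 60496*√858/9 ≈ 2.3722e+5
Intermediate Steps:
V = -76/3 (V = -⅙*152 = -76/3 ≈ -25.333)
k = ⅑ ≈ 0.11111
Q = ⅓ (Q = 3*(⅑) = ⅓ ≈ 0.33333)
L = 8 + 4*√858/3 (L = 8 + 4*√(⅓ + 95) = 8 + 4*√(286/3) = 8 + 4*(√858/3) = 8 + 4*√858/3 ≈ 47.056)
(V*L)*(-199) = -76*(8 + 4*√858/3)/3*(-199) = (-608/3 - 304*√858/9)*(-199) = 120992/3 + 60496*√858/9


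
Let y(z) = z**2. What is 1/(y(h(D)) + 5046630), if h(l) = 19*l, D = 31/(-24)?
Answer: 576/2907205801 ≈ 1.9813e-7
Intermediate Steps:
D = -31/24 (D = 31*(-1/24) = -31/24 ≈ -1.2917)
1/(y(h(D)) + 5046630) = 1/((19*(-31/24))**2 + 5046630) = 1/((-589/24)**2 + 5046630) = 1/(346921/576 + 5046630) = 1/(2907205801/576) = 576/2907205801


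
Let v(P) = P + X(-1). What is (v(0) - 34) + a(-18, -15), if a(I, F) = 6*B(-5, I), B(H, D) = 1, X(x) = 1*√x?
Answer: -28 + I ≈ -28.0 + 1.0*I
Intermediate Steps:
X(x) = √x
a(I, F) = 6 (a(I, F) = 6*1 = 6)
v(P) = I + P (v(P) = P + √(-1) = P + I = I + P)
(v(0) - 34) + a(-18, -15) = ((I + 0) - 34) + 6 = (I - 34) + 6 = (-34 + I) + 6 = -28 + I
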